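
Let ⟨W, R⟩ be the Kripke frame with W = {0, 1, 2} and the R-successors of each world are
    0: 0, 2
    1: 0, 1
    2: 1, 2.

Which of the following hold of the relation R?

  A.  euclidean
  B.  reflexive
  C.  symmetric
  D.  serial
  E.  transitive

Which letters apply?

B, D

(A) not euclidean: 0 R 2 and 0 R 0 but not 2 R 0.
(B) reflexive: each world relates to itself.
(C) not symmetric: 0 R 2 but not 2 R 0.
(D) serial: every world has an R-successor.
(E) not transitive: 0 R 2 and 2 R 1 but not 0 R 1.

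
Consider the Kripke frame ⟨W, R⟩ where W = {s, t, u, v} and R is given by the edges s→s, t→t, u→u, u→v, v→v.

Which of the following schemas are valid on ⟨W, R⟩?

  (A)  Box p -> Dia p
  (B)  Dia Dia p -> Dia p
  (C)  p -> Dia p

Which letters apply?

A, B, C

R is reflexive: each world relates to itself.
R is transitive: R is closed under composition.
R is serial: every world has an R-successor.
(A) axiom D: valid iff R is serial. R is serial — valid.
(B) Dia Dia p -> Dia p is the dual of axiom 4, which corresponds to transitivity. R is transitive — valid.
(C) p -> Dia p (the dual of axiom T) characterises the reflexive frames. R is reflexive — valid.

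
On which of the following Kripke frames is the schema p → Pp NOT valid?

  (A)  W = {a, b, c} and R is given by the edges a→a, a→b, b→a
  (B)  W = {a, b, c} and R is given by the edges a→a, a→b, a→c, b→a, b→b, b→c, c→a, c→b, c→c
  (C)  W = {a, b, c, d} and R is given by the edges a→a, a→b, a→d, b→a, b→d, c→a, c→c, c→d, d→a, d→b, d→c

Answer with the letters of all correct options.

A, C

The schema p → Pp is the dual of axiom T; it is valid on a frame iff R is reflexive.
(A) R is not reflexive (not b R b), so the schema fails here.
(B) R is reflexive (each world relates to itself), so the schema is valid here.
(C) R is not reflexive (not b R b), so the schema fails here.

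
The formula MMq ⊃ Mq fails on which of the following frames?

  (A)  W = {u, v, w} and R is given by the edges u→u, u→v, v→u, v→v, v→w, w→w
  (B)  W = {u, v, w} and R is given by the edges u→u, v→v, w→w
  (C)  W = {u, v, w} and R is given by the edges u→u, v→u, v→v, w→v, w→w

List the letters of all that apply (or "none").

A, C

The schema MMq ⊃ Mq is the dual of axiom 4; it is valid on a frame iff R is transitive.
(A) R is not transitive (u R v and v R w but not u R w), so the schema fails here.
(B) R is transitive (R is closed under composition), so the schema is valid here.
(C) R is not transitive (w R v and v R u but not w R u), so the schema fails here.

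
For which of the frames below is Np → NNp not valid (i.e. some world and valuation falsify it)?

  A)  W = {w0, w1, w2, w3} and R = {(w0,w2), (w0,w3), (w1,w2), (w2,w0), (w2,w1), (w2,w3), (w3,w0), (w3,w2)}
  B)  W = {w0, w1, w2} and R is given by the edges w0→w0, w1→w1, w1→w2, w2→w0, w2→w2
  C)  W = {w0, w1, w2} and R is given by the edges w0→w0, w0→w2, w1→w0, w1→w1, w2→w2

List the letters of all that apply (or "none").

A, B, C

The schema Np → NNp is axiom 4; it is valid on a frame iff R is transitive.
(A) R is not transitive (w0 R w2 and w2 R w0 but not w0 R w0), so the schema fails here.
(B) R is not transitive (w1 R w2 and w2 R w0 but not w1 R w0), so the schema fails here.
(C) R is not transitive (w1 R w0 and w0 R w2 but not w1 R w2), so the schema fails here.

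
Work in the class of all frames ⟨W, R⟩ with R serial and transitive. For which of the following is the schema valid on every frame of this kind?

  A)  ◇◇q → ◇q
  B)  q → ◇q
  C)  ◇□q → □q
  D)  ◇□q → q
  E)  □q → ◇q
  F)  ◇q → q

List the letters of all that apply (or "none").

(A) the dual of axiom 4: valid iff R is transitive. Every such R is transitive — valid.
(B) q → ◇q is the dual of axiom T, which corresponds to reflexivity. Such an R need not be reflexive — not valid.
(C) ◇□q → □q is the dual of axiom 5, which corresponds to the euclidean property. Such an R need not be euclidean — not valid.
(D) ◇□q → q (the dual of axiom B) characterises the symmetric frames. Such an R need not be symmetric — not valid.
(E) □q → ◇q is axiom D; it is valid on a frame exactly when R is serial. Every such R is serial, so valid.
(F) ◇q → q is valid only on frames where every R-edge is a self-loop. Such an R need not be a subset of the identity — not valid.

A, E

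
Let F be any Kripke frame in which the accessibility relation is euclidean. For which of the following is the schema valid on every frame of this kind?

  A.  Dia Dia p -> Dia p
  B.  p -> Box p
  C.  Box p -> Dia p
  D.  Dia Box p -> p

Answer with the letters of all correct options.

none

(A) Dia Dia p -> Dia p (the dual of axiom 4) characterises the transitive frames. Such an R need not be transitive — not valid.
(B) p -> Box p is equivalent to ◇p→p; it holds exactly when R ⊆ identity. Such an R need not be a subset of the identity — not valid.
(C) Box p -> Dia p (axiom D) characterises the serial frames. Such an R need not be serial — not valid.
(D) Dia Box p -> p is the dual of axiom B, which corresponds to symmetry. Such an R need not be symmetric — not valid.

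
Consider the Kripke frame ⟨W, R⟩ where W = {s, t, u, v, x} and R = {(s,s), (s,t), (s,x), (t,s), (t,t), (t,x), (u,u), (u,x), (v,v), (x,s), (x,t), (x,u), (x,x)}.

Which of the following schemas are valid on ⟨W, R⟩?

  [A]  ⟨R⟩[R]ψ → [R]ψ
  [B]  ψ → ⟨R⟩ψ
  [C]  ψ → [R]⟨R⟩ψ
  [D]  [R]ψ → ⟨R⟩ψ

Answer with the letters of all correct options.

R is reflexive: each world relates to itself.
R is symmetric: every R-edge is matched by its reverse.
R is not euclidean: x R s and x R u but not s R u.
R is serial: every world has an R-successor.
(A) the dual of axiom 5: valid iff R is euclidean. R is not euclidean — not valid.
(B) ψ → ⟨R⟩ψ (the dual of axiom T) characterises the reflexive frames. R is reflexive — valid.
(C) ψ → [R]⟨R⟩ψ is axiom B, which corresponds to symmetry. R is symmetric — valid.
(D) axiom D: valid iff R is serial. R is serial — valid.

B, C, D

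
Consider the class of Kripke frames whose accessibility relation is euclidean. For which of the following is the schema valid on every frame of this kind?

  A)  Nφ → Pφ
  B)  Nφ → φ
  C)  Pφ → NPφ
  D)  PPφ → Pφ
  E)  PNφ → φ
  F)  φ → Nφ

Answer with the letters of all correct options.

C

(A) Nφ → Pφ is axiom D; it is valid on a frame exactly when R is serial. Such an R need not be serial, so not valid.
(B) Nφ → φ is axiom T; it is valid on a frame exactly when R is reflexive. Such an R need not be reflexive, so not valid.
(C) Pφ → NPφ is axiom 5; it is valid on a frame exactly when R is euclidean. Every such R is euclidean, so valid.
(D) PPφ → Pφ (the dual of axiom 4) characterises the transitive frames. Such an R need not be transitive — not valid.
(E) the dual of axiom B: valid iff R is symmetric. Such an R need not be symmetric — not valid.
(F) φ → Nφ is equivalent to ◇p→p; it holds exactly when R ⊆ identity. Such an R need not be a subset of the identity — not valid.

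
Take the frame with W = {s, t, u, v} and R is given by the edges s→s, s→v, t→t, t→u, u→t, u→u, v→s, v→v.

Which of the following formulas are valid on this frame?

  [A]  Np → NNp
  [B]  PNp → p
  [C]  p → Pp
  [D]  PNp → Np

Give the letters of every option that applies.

A, B, C, D

R is reflexive: each world relates to itself.
R is symmetric: every R-edge is matched by its reverse.
R is transitive: R is closed under composition.
R is euclidean: any two R-successors of the same world are R-related.
(A) Np → NNp is axiom 4; it is valid on a frame exactly when R is transitive. R is transitive, so valid.
(B) PNp → p is the dual of axiom B, which corresponds to symmetry. R is symmetric — valid.
(C) p → Pp is the dual of axiom T, which corresponds to reflexivity. R is reflexive — valid.
(D) PNp → Np (the dual of axiom 5) characterises the euclidean frames. R is euclidean — valid.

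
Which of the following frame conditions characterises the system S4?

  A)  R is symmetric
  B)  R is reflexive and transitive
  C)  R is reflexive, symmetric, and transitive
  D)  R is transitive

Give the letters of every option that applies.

(A) this class determines KB, not S4.
(B) S4 is sound and complete for exactly this class.
(C) this class determines S5, not S4.
(D) this class determines K4, not S4.

B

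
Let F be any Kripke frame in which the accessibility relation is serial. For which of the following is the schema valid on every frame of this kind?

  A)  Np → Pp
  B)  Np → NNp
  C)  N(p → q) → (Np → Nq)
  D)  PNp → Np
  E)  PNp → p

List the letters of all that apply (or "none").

(A) Np → Pp is axiom D; it is valid on a frame exactly when R is serial. Every such R is serial, so valid.
(B) Np → NNp is axiom 4; it is valid on a frame exactly when R is transitive. Such an R need not be transitive, so not valid.
(C) N(p → q) → (Np → Nq) is the K axiom; it holds on all frames — valid.
(D) PNp → Np is the dual of axiom 5, which corresponds to the euclidean property. Such an R need not be euclidean — not valid.
(E) PNp → p is the dual of axiom B, which corresponds to symmetry. Such an R need not be symmetric — not valid.

A, C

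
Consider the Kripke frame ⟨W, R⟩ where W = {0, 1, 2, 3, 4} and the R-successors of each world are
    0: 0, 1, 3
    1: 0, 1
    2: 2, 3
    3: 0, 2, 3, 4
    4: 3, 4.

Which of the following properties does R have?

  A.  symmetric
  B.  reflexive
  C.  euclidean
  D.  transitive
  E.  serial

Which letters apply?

(A) symmetric: every R-edge is matched by its reverse.
(B) reflexive: each world relates to itself.
(C) not euclidean: 0 R 1 and 0 R 3 but not 1 R 3.
(D) not transitive: 0 R 3 and 3 R 2 but not 0 R 2.
(E) serial: every world has an R-successor.

A, B, E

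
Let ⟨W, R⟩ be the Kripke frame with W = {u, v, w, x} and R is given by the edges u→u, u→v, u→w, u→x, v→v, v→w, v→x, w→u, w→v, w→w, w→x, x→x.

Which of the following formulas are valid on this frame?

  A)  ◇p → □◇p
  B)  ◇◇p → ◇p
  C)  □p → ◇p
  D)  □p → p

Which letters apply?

R is reflexive: each world relates to itself.
R is not transitive: v R w and w R u but not v R u.
R is not euclidean: u R v and u R u but not v R u.
R is serial: every world has an R-successor.
(A) axiom 5: valid iff R is euclidean. R is not euclidean — not valid.
(B) ◇◇p → ◇p is the dual of axiom 4, which corresponds to transitivity. R is not transitive — not valid.
(C) □p → ◇p (axiom D) characterises the serial frames. R is serial — valid.
(D) axiom T: valid iff R is reflexive. R is reflexive — valid.

C, D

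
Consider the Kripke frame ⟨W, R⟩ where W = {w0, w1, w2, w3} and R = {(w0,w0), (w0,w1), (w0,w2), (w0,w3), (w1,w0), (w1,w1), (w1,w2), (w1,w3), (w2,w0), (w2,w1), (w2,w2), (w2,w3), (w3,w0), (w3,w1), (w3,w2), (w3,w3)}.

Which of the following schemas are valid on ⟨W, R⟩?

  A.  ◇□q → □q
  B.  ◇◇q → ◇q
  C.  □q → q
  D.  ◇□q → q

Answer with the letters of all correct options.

R is reflexive: each world relates to itself.
R is symmetric: every R-edge is matched by its reverse.
R is transitive: R is closed under composition.
R is euclidean: any two R-successors of the same world are R-related.
(A) the dual of axiom 5: valid iff R is euclidean. R is euclidean — valid.
(B) ◇◇q → ◇q is the dual of axiom 4; it is valid on a frame exactly when R is transitive. R is transitive, so valid.
(C) □q → q is axiom T, which corresponds to reflexivity. R is reflexive — valid.
(D) ◇□q → q is the dual of axiom B; it is valid on a frame exactly when R is symmetric. R is symmetric, so valid.

A, B, C, D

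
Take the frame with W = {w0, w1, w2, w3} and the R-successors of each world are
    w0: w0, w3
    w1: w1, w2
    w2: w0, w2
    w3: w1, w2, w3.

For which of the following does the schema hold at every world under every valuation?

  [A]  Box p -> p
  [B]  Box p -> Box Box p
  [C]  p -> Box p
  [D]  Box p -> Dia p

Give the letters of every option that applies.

R is reflexive: each world relates to itself.
R is not transitive: w0 R w3 and w3 R w1 but not w0 R w1.
R is serial: every world has an R-successor.
R is not a subset of the identity: w0 R w3 with w0 ≠ w3.
(A) Box p -> p is axiom T; it is valid on a frame exactly when R is reflexive. R is reflexive, so valid.
(B) axiom 4: valid iff R is transitive. R is not transitive — not valid.
(C) p -> Box p is equivalent to ◇p→p; it holds exactly when R ⊆ identity. Here R ⊄ identity — not valid.
(D) Box p -> Dia p is axiom D; it is valid on a frame exactly when R is serial. R is serial, so valid.

A, D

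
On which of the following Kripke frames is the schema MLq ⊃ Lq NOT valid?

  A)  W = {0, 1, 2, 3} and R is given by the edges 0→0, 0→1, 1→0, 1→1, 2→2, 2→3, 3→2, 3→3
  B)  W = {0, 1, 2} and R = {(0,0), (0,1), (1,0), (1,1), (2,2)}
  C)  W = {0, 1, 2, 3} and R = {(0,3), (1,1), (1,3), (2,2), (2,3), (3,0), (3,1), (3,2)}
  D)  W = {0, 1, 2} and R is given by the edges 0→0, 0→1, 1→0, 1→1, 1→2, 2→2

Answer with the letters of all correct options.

The schema MLq ⊃ Lq is the dual of axiom 5; it is valid on a frame iff R is euclidean.
(A) R is euclidean (any two R-successors of the same world are R-related), so the schema is valid here.
(B) R is euclidean (any two R-successors of the same world are R-related), so the schema is valid here.
(C) R is not euclidean (3 R 0 and 3 R 1 but not 0 R 1), so the schema fails here.
(D) R is not euclidean (1 R 0 and 1 R 2 but not 0 R 2), so the schema fails here.

C, D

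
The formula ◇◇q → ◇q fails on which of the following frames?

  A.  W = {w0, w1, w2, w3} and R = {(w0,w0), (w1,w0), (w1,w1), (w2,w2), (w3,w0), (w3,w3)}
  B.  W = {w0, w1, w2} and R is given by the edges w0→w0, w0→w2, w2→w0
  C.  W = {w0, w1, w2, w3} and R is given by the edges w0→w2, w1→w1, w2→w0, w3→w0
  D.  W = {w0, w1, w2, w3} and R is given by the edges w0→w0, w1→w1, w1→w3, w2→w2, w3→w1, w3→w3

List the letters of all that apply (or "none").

B, C

The schema ◇◇q → ◇q is the dual of axiom 4; it is valid on a frame iff R is transitive.
(A) R is transitive (R is closed under composition), so the schema is valid here.
(B) R is not transitive (w2 R w0 and w0 R w2 but not w2 R w2), so the schema fails here.
(C) R is not transitive (w0 R w2 and w2 R w0 but not w0 R w0), so the schema fails here.
(D) R is transitive (R is closed under composition), so the schema is valid here.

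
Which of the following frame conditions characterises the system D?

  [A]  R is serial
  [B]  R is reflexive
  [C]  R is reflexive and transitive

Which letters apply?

A

(A) D is sound and complete for exactly this class.
(B) this class determines T (= KT), not D.
(C) this class determines S4, not D.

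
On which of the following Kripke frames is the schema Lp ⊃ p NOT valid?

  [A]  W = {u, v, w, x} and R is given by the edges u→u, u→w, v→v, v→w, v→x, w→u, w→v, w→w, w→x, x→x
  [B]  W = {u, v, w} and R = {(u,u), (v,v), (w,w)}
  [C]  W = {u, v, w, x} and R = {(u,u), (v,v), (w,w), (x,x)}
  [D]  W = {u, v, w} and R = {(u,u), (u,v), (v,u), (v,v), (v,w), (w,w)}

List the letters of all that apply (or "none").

The schema Lp ⊃ p is axiom T; it is valid on a frame iff R is reflexive.
(A) R is reflexive (each world relates to itself), so the schema is valid here.
(B) R is reflexive (each world relates to itself), so the schema is valid here.
(C) R is reflexive (each world relates to itself), so the schema is valid here.
(D) R is reflexive (each world relates to itself), so the schema is valid here.

none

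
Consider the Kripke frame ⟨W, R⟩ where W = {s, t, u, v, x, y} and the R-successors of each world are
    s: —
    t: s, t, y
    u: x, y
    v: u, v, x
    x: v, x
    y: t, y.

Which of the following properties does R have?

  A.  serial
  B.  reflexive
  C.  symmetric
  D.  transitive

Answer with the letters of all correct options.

none

(A) not serial: s has no R-successor.
(B) not reflexive: not s R s.
(C) not symmetric: t R s but not s R t.
(D) not transitive: u R x and x R v but not u R v.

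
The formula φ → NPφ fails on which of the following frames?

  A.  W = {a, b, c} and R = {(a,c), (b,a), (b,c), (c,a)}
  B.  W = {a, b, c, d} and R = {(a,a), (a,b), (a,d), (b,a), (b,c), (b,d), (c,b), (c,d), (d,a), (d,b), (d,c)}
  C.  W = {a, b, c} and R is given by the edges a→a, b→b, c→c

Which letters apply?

A

The schema φ → NPφ is axiom B; it is valid on a frame iff R is symmetric.
(A) R is not symmetric (b R a but not a R b), so the schema fails here.
(B) R is symmetric (every R-edge is matched by its reverse), so the schema is valid here.
(C) R is symmetric (every R-edge is matched by its reverse), so the schema is valid here.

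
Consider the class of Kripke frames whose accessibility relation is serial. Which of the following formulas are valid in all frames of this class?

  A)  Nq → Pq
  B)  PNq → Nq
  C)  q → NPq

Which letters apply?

A

(A) Nq → Pq is axiom D; it is valid on a frame exactly when R is serial. Every such R is serial, so valid.
(B) the dual of axiom 5: valid iff R is euclidean. Such an R need not be euclidean — not valid.
(C) q → NPq (axiom B) characterises the symmetric frames. Such an R need not be symmetric — not valid.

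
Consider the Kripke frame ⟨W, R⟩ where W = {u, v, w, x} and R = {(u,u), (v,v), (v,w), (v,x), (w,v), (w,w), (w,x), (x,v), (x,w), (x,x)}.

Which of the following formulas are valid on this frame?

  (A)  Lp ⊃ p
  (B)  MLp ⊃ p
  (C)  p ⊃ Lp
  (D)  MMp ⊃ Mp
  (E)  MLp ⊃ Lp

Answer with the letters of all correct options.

A, B, D, E

R is reflexive: each world relates to itself.
R is symmetric: every R-edge is matched by its reverse.
R is transitive: R is closed under composition.
R is euclidean: any two R-successors of the same world are R-related.
R is not a subset of the identity: v R w with v ≠ w.
(A) axiom T: valid iff R is reflexive. R is reflexive — valid.
(B) MLp ⊃ p is the dual of axiom B; it is valid on a frame exactly when R is symmetric. R is symmetric, so valid.
(C) p ⊃ Lp is equivalent to ◇p→p; it holds exactly when R ⊆ identity. Here R ⊄ identity — not valid.
(D) MMp ⊃ Mp is the dual of axiom 4; it is valid on a frame exactly when R is transitive. R is transitive, so valid.
(E) MLp ⊃ Lp is the dual of axiom 5; it is valid on a frame exactly when R is euclidean. R is euclidean, so valid.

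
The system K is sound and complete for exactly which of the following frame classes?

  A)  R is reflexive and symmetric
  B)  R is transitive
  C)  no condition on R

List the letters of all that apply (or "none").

C

(A) this class determines B (= KTB), not K.
(B) this class determines K4, not K.
(C) K is sound and complete for exactly this class.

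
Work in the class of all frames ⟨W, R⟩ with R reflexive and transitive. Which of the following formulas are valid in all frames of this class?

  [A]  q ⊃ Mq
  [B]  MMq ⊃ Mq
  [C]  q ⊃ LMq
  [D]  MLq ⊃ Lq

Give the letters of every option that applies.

A, B

Reflexive relations are serial.
(A) q ⊃ Mq is the dual of axiom T; it is valid on a frame exactly when R is reflexive. Every such R is reflexive, so valid.
(B) MMq ⊃ Mq is the dual of axiom 4; it is valid on a frame exactly when R is transitive. Every such R is transitive, so valid.
(C) q ⊃ LMq is axiom B, which corresponds to symmetry. Such an R need not be symmetric — not valid.
(D) MLq ⊃ Lq is the dual of axiom 5; it is valid on a frame exactly when R is euclidean. Such an R need not be euclidean, so not valid.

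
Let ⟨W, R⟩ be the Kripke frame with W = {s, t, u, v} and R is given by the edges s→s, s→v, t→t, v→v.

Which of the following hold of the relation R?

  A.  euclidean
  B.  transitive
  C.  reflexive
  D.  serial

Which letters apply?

B

(A) not euclidean: s R v and s R s but not v R s.
(B) transitive: R is closed under composition.
(C) not reflexive: not u R u.
(D) not serial: u has no R-successor.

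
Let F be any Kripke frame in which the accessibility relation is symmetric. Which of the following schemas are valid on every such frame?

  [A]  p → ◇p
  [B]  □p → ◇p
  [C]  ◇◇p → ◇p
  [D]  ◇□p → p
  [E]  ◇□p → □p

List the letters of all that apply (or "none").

D

(A) p → ◇p (the dual of axiom T) characterises the reflexive frames. Such an R need not be reflexive — not valid.
(B) □p → ◇p is axiom D, which corresponds to seriality. Such an R need not be serial — not valid.
(C) ◇◇p → ◇p (the dual of axiom 4) characterises the transitive frames. Such an R need not be transitive — not valid.
(D) ◇□p → p (the dual of axiom B) characterises the symmetric frames. Every such R is symmetric — valid.
(E) ◇□p → □p is the dual of axiom 5, which corresponds to the euclidean property. Such an R need not be euclidean — not valid.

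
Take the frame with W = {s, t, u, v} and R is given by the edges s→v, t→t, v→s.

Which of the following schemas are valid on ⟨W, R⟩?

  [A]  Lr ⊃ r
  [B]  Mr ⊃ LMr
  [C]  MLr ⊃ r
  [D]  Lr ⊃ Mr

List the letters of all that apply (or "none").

R is not reflexive: not s R s.
R is symmetric: every R-edge is matched by its reverse.
R is not euclidean: s R v and s R v but not v R v.
R is not serial: u has no R-successor.
(A) Lr ⊃ r is axiom T; it is valid on a frame exactly when R is reflexive. R is not reflexive, so not valid.
(B) Mr ⊃ LMr is axiom 5, which corresponds to the euclidean property. R is not euclidean — not valid.
(C) MLr ⊃ r is the dual of axiom B; it is valid on a frame exactly when R is symmetric. R is symmetric, so valid.
(D) Lr ⊃ Mr is axiom D; it is valid on a frame exactly when R is serial. R is not serial, so not valid.

C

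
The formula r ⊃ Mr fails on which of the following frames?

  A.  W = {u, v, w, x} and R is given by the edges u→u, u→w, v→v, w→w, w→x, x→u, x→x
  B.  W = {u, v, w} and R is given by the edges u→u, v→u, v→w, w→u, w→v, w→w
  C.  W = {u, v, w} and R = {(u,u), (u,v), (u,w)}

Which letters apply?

B, C

The schema r ⊃ Mr is the dual of axiom T; it is valid on a frame iff R is reflexive.
(A) R is reflexive (each world relates to itself), so the schema is valid here.
(B) R is not reflexive (not v R v), so the schema fails here.
(C) R is not reflexive (not v R v), so the schema fails here.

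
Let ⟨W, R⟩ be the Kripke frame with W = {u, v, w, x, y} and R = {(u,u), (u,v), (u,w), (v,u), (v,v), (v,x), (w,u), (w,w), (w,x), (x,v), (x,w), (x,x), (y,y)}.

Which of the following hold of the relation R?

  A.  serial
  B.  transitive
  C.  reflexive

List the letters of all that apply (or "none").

(A) serial: every world has an R-successor.
(B) not transitive: u R v and v R x but not u R x.
(C) reflexive: each world relates to itself.

A, C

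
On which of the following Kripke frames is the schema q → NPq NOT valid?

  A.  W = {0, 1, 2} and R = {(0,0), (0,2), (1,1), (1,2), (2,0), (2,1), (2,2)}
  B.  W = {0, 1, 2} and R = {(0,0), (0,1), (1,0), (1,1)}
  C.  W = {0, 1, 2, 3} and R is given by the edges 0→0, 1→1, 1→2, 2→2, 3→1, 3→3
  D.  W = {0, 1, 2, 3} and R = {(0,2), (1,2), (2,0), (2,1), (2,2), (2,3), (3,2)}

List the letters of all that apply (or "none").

C

The schema q → NPq is axiom B; it is valid on a frame iff R is symmetric.
(A) R is symmetric (every R-edge is matched by its reverse), so the schema is valid here.
(B) R is symmetric (every R-edge is matched by its reverse), so the schema is valid here.
(C) R is not symmetric (1 R 2 but not 2 R 1), so the schema fails here.
(D) R is symmetric (every R-edge is matched by its reverse), so the schema is valid here.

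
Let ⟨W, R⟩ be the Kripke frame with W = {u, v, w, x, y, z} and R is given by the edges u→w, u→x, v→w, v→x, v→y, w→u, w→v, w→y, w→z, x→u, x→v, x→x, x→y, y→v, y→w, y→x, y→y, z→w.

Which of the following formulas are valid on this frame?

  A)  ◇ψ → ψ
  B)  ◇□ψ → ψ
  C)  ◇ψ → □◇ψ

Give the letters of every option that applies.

B

R is symmetric: every R-edge is matched by its reverse.
R is not euclidean: u R w and u R x but not w R x.
R is not a subset of the identity: u R w with u ≠ w.
(A) ◇ψ → ψ is the converse of T; it holds exactly when R ⊆ identity. Here R ⊄ identity — not valid.
(B) ◇□ψ → ψ (the dual of axiom B) characterises the symmetric frames. R is symmetric — valid.
(C) ◇ψ → □◇ψ is axiom 5, which corresponds to the euclidean property. R is not euclidean — not valid.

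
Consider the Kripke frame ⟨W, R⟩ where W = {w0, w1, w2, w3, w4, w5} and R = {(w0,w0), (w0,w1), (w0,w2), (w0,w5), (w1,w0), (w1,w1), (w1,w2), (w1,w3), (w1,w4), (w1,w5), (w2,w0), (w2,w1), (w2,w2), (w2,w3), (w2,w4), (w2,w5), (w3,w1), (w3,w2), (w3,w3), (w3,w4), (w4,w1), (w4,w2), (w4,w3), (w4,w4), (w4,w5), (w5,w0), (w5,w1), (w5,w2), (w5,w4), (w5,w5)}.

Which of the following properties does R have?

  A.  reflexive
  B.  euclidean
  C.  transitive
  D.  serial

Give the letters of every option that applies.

A, D

(A) reflexive: each world relates to itself.
(B) not euclidean: w1 R w0 and w1 R w3 but not w0 R w3.
(C) not transitive: w0 R w1 and w1 R w3 but not w0 R w3.
(D) serial: every world has an R-successor.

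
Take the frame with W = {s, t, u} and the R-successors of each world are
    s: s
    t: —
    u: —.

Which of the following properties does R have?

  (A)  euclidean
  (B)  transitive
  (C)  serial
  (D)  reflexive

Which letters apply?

A, B

(A) euclidean: any two R-successors of the same world are R-related.
(B) transitive: R is closed under composition.
(C) not serial: t has no R-successor.
(D) not reflexive: not t R t.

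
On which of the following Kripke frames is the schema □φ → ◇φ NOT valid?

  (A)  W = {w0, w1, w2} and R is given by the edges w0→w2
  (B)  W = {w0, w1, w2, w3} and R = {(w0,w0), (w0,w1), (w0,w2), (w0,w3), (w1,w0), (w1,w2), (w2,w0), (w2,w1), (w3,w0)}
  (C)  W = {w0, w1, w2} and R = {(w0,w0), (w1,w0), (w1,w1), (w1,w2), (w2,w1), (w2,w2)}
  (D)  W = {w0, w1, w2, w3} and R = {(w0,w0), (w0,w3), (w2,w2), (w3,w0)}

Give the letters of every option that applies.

The schema □φ → ◇φ is axiom D; it is valid on a frame iff R is serial.
(A) R is not serial (w1 has no R-successor), so the schema fails here.
(B) R is serial (every world has an R-successor), so the schema is valid here.
(C) R is serial (every world has an R-successor), so the schema is valid here.
(D) R is not serial (w1 has no R-successor), so the schema fails here.

A, D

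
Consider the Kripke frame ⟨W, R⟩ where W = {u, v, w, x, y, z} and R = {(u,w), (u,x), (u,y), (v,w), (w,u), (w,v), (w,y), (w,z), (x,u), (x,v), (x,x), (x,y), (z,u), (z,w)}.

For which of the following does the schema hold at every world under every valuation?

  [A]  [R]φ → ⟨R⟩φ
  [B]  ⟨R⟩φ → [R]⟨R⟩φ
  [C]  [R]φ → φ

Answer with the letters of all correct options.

R is not reflexive: not u R u.
R is not euclidean: u R w and u R x but not w R x.
R is not serial: y has no R-successor.
(A) [R]φ → ⟨R⟩φ is axiom D; it is valid on a frame exactly when R is serial. R is not serial, so not valid.
(B) axiom 5: valid iff R is euclidean. R is not euclidean — not valid.
(C) [R]φ → φ (axiom T) characterises the reflexive frames. R is not reflexive — not valid.

none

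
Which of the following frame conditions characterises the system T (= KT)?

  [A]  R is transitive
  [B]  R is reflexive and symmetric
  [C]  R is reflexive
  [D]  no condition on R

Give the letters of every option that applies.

(A) this class determines K4, not T (= KT).
(B) this class determines B (= KTB), not T (= KT).
(C) T (= KT) is sound and complete for exactly this class.
(D) this class determines K, not T (= KT).

C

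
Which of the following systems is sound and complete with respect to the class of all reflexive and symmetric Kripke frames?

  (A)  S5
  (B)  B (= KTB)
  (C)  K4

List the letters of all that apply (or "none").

B

(A) S5 is determined by the class of reflexive, symmetric, and transitive frames.
(B) B (= KTB) is determined by exactly this class.
(C) K4 is determined by the class of transitive frames.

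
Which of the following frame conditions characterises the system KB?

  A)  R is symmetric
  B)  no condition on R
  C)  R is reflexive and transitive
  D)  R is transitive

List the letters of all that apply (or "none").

(A) KB is sound and complete for exactly this class.
(B) this class determines K, not KB.
(C) this class determines S4, not KB.
(D) this class determines K4, not KB.

A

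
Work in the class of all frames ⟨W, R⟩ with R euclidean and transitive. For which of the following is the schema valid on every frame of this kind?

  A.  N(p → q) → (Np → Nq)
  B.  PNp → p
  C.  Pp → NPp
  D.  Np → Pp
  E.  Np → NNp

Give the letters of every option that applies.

(A) this is just K, valid on every normal frame.
(B) PNp → p is the dual of axiom B; it is valid on a frame exactly when R is symmetric. Such an R need not be symmetric, so not valid.
(C) Pp → NPp (axiom 5) characterises the euclidean frames. Every such R is euclidean — valid.
(D) Np → Pp is axiom D; it is valid on a frame exactly when R is serial. Such an R need not be serial, so not valid.
(E) axiom 4: valid iff R is transitive. Every such R is transitive — valid.

A, C, E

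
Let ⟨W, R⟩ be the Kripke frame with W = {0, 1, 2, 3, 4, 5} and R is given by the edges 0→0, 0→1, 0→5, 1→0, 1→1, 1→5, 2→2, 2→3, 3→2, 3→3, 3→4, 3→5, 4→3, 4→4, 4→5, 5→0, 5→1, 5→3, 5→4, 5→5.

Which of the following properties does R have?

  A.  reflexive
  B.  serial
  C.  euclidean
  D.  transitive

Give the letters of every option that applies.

(A) reflexive: each world relates to itself.
(B) serial: every world has an R-successor.
(C) not euclidean: 3 R 2 and 3 R 4 but not 2 R 4.
(D) not transitive: 0 R 5 and 5 R 3 but not 0 R 3.

A, B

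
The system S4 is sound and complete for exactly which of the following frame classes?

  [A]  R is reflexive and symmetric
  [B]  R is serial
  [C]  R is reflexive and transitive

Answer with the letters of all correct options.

C

(A) this class determines B (= KTB), not S4.
(B) this class determines D, not S4.
(C) S4 is sound and complete for exactly this class.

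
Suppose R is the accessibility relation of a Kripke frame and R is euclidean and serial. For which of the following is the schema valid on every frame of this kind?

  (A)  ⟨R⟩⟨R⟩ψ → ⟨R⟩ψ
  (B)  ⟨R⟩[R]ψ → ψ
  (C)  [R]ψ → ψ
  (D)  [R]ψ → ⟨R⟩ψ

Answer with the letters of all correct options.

(A) ⟨R⟩⟨R⟩ψ → ⟨R⟩ψ is the dual of axiom 4; it is valid on a frame exactly when R is transitive. Such an R need not be transitive, so not valid.
(B) ⟨R⟩[R]ψ → ψ is the dual of axiom B; it is valid on a frame exactly when R is symmetric. Such an R need not be symmetric, so not valid.
(C) axiom T: valid iff R is reflexive. Such an R need not be reflexive — not valid.
(D) [R]ψ → ⟨R⟩ψ is axiom D; it is valid on a frame exactly when R is serial. Every such R is serial, so valid.

D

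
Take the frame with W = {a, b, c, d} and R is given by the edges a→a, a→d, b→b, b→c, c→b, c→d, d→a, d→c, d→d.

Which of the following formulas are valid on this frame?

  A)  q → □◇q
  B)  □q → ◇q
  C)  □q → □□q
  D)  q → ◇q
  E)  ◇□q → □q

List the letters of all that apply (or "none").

R is not reflexive: not c R c.
R is symmetric: every R-edge is matched by its reverse.
R is not transitive: a R d and d R c but not a R c.
R is not euclidean: c R b and c R d but not b R d.
R is serial: every world has an R-successor.
(A) axiom B: valid iff R is symmetric. R is symmetric — valid.
(B) □q → ◇q is axiom D; it is valid on a frame exactly when R is serial. R is serial, so valid.
(C) □q → □□q (axiom 4) characterises the transitive frames. R is not transitive — not valid.
(D) the dual of axiom T: valid iff R is reflexive. R is not reflexive — not valid.
(E) ◇□q → □q is the dual of axiom 5, which corresponds to the euclidean property. R is not euclidean — not valid.

A, B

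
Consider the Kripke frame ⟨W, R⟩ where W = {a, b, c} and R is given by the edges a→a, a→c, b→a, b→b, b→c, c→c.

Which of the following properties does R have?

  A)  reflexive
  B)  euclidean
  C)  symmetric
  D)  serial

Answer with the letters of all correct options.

A, D

(A) reflexive: each world relates to itself.
(B) not euclidean: a R c and a R a but not c R a.
(C) not symmetric: a R c but not c R a.
(D) serial: every world has an R-successor.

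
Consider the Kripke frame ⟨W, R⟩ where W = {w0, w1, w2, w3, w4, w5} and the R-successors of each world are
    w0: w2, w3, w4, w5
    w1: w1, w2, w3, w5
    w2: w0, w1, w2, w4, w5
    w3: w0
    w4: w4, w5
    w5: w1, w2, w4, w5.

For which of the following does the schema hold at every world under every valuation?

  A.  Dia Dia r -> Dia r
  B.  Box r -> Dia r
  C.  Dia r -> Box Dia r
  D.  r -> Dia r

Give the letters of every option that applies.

R is not reflexive: not w0 R w0.
R is not transitive: w0 R w2 and w2 R w0 but not w0 R w0.
R is not euclidean: w0 R w2 and w0 R w3 but not w2 R w3.
R is serial: every world has an R-successor.
(A) Dia Dia r -> Dia r (the dual of axiom 4) characterises the transitive frames. R is not transitive — not valid.
(B) axiom D: valid iff R is serial. R is serial — valid.
(C) Dia r -> Box Dia r (axiom 5) characterises the euclidean frames. R is not euclidean — not valid.
(D) the dual of axiom T: valid iff R is reflexive. R is not reflexive — not valid.

B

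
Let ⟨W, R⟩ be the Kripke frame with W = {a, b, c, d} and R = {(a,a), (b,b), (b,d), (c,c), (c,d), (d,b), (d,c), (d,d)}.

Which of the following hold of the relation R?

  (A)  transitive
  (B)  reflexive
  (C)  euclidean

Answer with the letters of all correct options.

B

(A) not transitive: b R d and d R c but not b R c.
(B) reflexive: each world relates to itself.
(C) not euclidean: d R b and d R c but not b R c.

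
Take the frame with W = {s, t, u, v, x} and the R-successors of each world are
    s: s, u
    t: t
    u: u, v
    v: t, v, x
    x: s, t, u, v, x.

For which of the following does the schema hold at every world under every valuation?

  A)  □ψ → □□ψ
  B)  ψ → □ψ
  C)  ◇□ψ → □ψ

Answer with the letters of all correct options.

none

R is not transitive: s R u and u R v but not s R v.
R is not euclidean: s R u and s R s but not u R s.
R is not a subset of the identity: s R u with s ≠ u.
(A) □ψ → □□ψ is axiom 4; it is valid on a frame exactly when R is transitive. R is not transitive, so not valid.
(B) ψ → □ψ (equivalent to ◇p→p) corresponds to R being a subset of the identity. Here R ⊄ identity, so not valid.
(C) the dual of axiom 5: valid iff R is euclidean. R is not euclidean — not valid.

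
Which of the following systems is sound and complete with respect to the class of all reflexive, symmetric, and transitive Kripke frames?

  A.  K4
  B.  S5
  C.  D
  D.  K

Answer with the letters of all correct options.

(A) K4 is determined by the class of transitive frames.
(B) S5 is determined by exactly this class.
(C) D is determined by the class of serial frames.
(D) K is determined by the class of arbitrary frames.

B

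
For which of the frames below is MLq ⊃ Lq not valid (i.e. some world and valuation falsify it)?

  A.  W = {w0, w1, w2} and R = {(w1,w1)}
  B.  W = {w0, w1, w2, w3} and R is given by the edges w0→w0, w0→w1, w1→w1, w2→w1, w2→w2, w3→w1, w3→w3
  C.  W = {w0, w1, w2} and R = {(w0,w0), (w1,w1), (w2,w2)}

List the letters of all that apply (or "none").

B

The schema MLq ⊃ Lq is the dual of axiom 5; it is valid on a frame iff R is euclidean.
(A) R is euclidean (any two R-successors of the same world are R-related), so the schema is valid here.
(B) R is not euclidean (w0 R w1 and w0 R w0 but not w1 R w0), so the schema fails here.
(C) R is euclidean (any two R-successors of the same world are R-related), so the schema is valid here.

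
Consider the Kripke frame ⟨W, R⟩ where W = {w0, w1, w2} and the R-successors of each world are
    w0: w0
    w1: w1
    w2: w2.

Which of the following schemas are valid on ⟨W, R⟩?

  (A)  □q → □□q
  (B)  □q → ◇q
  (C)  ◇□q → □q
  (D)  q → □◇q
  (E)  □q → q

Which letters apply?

R is reflexive: each world relates to itself.
R is symmetric: every R-edge is matched by its reverse.
R is transitive: R is closed under composition.
R is euclidean: any two R-successors of the same world are R-related.
R is serial: every world has an R-successor.
(A) □q → □□q is axiom 4; it is valid on a frame exactly when R is transitive. R is transitive, so valid.
(B) axiom D: valid iff R is serial. R is serial — valid.
(C) ◇□q → □q (the dual of axiom 5) characterises the euclidean frames. R is euclidean — valid.
(D) q → □◇q is axiom B, which corresponds to symmetry. R is symmetric — valid.
(E) axiom T: valid iff R is reflexive. R is reflexive — valid.

A, B, C, D, E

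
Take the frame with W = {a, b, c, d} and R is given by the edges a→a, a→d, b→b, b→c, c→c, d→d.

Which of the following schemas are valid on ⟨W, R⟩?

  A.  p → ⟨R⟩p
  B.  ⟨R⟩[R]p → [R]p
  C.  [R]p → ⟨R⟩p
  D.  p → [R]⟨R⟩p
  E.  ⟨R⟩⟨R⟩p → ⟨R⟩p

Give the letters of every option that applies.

A, C, E

R is reflexive: each world relates to itself.
R is not symmetric: a R d but not d R a.
R is transitive: R is closed under composition.
R is not euclidean: a R d and a R a but not d R a.
R is serial: every world has an R-successor.
(A) p → ⟨R⟩p is the dual of axiom T, which corresponds to reflexivity. R is reflexive — valid.
(B) ⟨R⟩[R]p → [R]p is the dual of axiom 5; it is valid on a frame exactly when R is euclidean. R is not euclidean, so not valid.
(C) [R]p → ⟨R⟩p is axiom D, which corresponds to seriality. R is serial — valid.
(D) p → [R]⟨R⟩p (axiom B) characterises the symmetric frames. R is not symmetric — not valid.
(E) ⟨R⟩⟨R⟩p → ⟨R⟩p is the dual of axiom 4; it is valid on a frame exactly when R is transitive. R is transitive, so valid.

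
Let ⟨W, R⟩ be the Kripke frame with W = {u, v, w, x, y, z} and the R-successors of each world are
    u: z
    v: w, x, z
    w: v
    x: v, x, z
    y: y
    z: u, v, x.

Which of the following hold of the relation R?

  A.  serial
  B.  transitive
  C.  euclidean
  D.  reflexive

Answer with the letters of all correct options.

A

(A) serial: every world has an R-successor.
(B) not transitive: u R z and z R u but not u R u.
(C) not euclidean: v R w and v R x but not w R x.
(D) not reflexive: not u R u.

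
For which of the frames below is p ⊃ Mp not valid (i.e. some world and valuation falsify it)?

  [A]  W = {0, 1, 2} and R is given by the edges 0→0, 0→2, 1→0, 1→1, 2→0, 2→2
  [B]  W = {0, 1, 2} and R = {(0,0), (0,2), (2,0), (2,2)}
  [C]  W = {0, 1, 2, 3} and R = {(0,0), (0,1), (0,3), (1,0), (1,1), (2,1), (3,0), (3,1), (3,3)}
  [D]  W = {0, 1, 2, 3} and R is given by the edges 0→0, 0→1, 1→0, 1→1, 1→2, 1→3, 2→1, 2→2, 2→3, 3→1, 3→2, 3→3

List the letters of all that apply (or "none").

B, C

The schema p ⊃ Mp is the dual of axiom T; it is valid on a frame iff R is reflexive.
(A) R is reflexive (each world relates to itself), so the schema is valid here.
(B) R is not reflexive (not 1 R 1), so the schema fails here.
(C) R is not reflexive (not 2 R 2), so the schema fails here.
(D) R is reflexive (each world relates to itself), so the schema is valid here.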